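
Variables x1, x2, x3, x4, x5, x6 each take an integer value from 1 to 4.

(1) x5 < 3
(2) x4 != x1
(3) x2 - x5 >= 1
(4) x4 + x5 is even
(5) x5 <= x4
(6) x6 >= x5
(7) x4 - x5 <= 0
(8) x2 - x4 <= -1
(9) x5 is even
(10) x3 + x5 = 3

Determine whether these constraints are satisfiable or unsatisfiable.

Unsatisfiable

Constraints 3, 7, and 8 give x2 − x5 ≥ 1, x5 − x4 ≥ 0, x4 − x2 ≥ 1.
Adding all 3 inequalities: the left sides telescope to 0, and the right sides sum to 1 + 0 + 1 = 2. So 0 ≥ 2, which is false.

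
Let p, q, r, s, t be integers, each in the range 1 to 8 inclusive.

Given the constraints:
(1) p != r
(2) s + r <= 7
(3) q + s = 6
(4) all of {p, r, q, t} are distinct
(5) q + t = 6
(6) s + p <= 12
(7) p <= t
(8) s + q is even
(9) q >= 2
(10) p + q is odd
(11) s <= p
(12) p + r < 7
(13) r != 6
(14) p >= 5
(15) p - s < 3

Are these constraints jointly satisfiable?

Unsatisfiable

From constraint 9: q ≥ 2. From constraints 7 and 14: t ≥ p ≥ 5. Hence q + t ≥ 7. But constraint 5 requires q + t = 6, and 6 < 7. Contradiction.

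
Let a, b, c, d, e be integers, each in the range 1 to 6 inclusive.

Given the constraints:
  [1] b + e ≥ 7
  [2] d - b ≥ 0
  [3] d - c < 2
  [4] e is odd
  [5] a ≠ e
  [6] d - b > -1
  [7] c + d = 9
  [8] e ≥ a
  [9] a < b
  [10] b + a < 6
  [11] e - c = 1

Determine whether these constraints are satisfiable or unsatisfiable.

One satisfying assignment is a = 1, b = 3, c = 4, d = 5, e = 5.
For the less obvious constraints — constraint 1: b + e = 8; constraint 2: d - b = 2; constraint 3: d - c = 1 — and the others hold by inspection.

Satisfiable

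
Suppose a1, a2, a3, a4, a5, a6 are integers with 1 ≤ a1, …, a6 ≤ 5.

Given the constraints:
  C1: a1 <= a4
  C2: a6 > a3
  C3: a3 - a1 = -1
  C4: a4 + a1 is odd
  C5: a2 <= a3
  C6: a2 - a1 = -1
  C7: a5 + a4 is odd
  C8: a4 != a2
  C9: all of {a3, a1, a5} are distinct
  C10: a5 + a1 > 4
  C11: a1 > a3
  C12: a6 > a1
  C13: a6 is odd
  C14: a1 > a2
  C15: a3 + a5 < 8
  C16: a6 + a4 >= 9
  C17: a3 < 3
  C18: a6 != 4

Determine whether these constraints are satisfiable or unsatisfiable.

Satisfiable

Try a1 = 2, a2 = 1, a3 = 1, a4 = 5, a5 = 4, a6 = 5.
Check constraint 3: a3 - a1 = -1; constraint 6: a2 - a1 = -1; constraint 10: a5 + a1 = 6. The remaining constraints are straightforward to verify.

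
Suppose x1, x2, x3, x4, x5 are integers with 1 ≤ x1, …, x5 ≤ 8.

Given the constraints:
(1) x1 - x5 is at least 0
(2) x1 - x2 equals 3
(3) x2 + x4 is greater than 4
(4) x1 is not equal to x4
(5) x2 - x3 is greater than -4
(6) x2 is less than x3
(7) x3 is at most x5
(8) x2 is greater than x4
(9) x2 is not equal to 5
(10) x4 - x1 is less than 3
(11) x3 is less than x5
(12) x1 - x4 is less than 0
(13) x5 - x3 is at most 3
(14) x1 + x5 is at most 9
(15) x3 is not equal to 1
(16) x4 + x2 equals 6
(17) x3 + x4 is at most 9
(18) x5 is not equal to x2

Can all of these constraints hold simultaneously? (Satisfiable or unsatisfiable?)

Unsatisfiable

Constraints 1, 6, 8, 11, and 12 give x1 < x4, x4 < x2, x2 < x3, x3 < x5, x5 ≤ x1. Chaining: x1 < x4 < x2 < x3 < x5 ≤ x1, which forces x1 < x1 — impossible.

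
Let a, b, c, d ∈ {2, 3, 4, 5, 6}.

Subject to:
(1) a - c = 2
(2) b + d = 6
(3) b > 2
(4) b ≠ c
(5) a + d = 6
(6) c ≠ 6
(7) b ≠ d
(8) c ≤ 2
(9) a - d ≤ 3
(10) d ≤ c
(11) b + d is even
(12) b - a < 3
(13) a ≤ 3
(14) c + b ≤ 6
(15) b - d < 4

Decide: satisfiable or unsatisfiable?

From constraint 13: a ≤ 3. From constraints 8 and 10: d ≤ c ≤ 2. Hence a + d ≤ 5. But constraint 5 requires a + d = 6, and 6 > 5. Contradiction.

Unsatisfiable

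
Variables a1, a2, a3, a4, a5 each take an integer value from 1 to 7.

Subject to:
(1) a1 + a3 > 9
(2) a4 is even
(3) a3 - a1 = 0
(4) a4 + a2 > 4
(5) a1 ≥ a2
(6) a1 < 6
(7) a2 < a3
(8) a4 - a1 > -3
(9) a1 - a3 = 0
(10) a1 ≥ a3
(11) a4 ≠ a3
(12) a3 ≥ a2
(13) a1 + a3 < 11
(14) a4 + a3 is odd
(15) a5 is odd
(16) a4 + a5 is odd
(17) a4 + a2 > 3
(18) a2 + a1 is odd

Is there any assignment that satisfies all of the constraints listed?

Satisfiable

The assignment a1 = 5, a2 = 2, a3 = 5, a4 = 4, a5 = 1 works:
  constraint 1 holds since a1 + a3 = 10.
  constraint 3 holds since a3 - a1 = 0.
  constraint 4 holds since a4 + a2 = 6.
The rest check out directly.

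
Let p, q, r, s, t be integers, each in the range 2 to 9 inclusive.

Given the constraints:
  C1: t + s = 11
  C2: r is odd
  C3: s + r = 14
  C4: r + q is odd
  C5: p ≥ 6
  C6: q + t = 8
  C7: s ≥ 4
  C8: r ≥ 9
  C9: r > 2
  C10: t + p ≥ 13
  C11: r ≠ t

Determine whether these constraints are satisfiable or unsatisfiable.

One satisfying assignment is p = 9, q = 2, r = 9, s = 5, t = 6.
For the less obvious constraints — constraint 1: t + s = 11; constraint 3: s + r = 14; constraint 6: q + t = 8 — and the others hold by inspection.

Satisfiable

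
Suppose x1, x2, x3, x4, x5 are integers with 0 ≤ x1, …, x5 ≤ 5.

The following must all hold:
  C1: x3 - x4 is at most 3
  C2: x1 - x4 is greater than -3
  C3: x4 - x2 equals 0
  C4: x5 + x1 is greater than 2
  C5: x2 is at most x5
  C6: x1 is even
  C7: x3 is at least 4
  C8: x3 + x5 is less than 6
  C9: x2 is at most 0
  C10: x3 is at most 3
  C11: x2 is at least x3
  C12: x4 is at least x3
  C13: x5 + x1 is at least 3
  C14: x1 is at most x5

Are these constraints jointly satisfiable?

From constraint 7: x3 ≥ 4. From constraints 9 and 11: x3 ≤ x2 and x2 ≤ 0, so x3 ≤ 0. But 0 < 4, so no value of x3 works.

Unsatisfiable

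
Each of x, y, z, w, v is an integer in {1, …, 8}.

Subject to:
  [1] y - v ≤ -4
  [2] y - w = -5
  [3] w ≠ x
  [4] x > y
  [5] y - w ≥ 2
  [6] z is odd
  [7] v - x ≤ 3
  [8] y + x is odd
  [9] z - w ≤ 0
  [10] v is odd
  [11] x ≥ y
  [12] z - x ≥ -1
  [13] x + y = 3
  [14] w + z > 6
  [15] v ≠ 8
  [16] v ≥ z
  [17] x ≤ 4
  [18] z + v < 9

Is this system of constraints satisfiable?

Constraints 1, 5, 7, 9, and 12 give v − y ≥ 4, y − w ≥ 2, w − z ≥ 0, z − x ≥ -1, x − v ≥ -3.
Adding all 5 inequalities: the left sides telescope to 0, and the right sides sum to 4 + 2 + 0 + (-1) + (-3) = 2. So 0 ≥ 2, which is false.

Unsatisfiable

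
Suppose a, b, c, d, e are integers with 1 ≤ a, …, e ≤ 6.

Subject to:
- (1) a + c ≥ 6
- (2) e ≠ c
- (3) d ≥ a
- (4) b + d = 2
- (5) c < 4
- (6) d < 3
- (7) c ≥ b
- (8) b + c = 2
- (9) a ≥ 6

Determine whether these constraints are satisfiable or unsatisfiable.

Unsatisfiable

From constraints 3 and 9: d ≥ a and a ≥ 6, so d ≥ 6. From constraint 6: d ≤ 2. But 2 < 6, so no value of d works.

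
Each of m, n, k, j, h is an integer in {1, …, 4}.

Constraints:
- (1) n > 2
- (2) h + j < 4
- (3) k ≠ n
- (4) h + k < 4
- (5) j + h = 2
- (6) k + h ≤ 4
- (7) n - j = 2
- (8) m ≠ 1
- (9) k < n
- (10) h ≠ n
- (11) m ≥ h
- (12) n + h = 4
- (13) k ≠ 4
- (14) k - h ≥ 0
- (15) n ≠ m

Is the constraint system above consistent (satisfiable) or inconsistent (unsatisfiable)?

Satisfiable

Take m = 4, n = 3, k = 1, j = 1, h = 1. Then constraint 2: h + j = 2; constraint 4: h + k = 2; constraint 5: j + h = 2, and every other listed constraint is also met.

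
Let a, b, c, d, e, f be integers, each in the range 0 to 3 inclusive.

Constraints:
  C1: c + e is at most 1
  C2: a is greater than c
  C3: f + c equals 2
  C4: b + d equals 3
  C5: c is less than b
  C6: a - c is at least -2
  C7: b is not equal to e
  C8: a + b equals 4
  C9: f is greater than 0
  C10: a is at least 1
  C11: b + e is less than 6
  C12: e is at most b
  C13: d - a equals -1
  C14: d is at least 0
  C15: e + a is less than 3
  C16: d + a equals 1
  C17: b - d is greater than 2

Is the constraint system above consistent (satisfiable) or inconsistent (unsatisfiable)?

Try a = 1, b = 3, c = 0, d = 0, e = 0, f = 2.
Check constraint 1: c + e = 0; constraint 3: f + c = 2. The remaining constraints are straightforward to verify.

Satisfiable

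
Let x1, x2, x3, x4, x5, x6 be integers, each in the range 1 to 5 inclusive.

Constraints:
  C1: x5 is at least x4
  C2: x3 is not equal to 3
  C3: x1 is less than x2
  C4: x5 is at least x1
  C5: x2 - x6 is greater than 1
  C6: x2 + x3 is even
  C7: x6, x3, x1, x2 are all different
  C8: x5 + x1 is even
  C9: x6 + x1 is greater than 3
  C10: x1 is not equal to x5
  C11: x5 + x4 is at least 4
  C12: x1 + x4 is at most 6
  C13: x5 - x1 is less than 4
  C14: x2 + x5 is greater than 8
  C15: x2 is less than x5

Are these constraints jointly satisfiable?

Try x1 = 3, x2 = 4, x3 = 2, x4 = 1, x5 = 5, x6 = 1.
Check constraint 5: x2 - x6 = 3; constraint 9: x6 + x1 = 4. The remaining constraints are straightforward to verify.

Satisfiable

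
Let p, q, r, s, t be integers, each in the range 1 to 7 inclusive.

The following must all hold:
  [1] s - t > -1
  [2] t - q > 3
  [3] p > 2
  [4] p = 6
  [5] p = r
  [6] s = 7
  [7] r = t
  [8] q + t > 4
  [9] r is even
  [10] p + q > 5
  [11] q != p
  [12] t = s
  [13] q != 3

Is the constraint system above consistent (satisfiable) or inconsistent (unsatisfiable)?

Unsatisfiable

Constraint 4 fixes p = 6 and constraint 6 fixes s = 7. Constraints 5, 7, and 12 give p = r = t = s, so p = s. But 6 ≠ 7 — contradiction.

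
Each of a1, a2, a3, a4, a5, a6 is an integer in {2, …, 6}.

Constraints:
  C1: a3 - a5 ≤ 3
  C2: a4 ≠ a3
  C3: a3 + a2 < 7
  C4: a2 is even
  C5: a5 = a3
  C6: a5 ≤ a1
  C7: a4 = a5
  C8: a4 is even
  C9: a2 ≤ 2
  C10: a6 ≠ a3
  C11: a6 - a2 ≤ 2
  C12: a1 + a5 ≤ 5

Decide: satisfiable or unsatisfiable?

Unsatisfiable

From constraints 5 and 7, a4 = a5 = a3, so a4 = a3. But constraint 2 says a4 ≠ a3. Contradiction.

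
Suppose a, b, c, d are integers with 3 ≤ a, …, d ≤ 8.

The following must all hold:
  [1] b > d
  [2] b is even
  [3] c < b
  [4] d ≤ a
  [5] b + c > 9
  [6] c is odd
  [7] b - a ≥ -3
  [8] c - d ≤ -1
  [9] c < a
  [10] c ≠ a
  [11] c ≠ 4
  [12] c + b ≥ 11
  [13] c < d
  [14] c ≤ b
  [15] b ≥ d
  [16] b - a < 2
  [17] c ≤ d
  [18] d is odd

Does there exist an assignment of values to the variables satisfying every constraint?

Try a = 8, b = 8, c = 3, d = 5.
Check constraint 5: b + c = 11; constraint 7: b - a = 0; constraint 8: c - d = -2. The remaining constraints are straightforward to verify.

Satisfiable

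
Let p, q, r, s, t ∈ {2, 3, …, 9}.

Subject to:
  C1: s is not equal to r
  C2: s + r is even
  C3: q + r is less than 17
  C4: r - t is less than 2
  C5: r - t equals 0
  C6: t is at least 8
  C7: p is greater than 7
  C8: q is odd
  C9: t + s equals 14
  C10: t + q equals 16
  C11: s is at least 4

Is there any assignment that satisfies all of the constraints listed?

Satisfiable

One satisfying assignment is p = 9, q = 7, r = 9, s = 5, t = 9.
For the less obvious constraints — constraint 3: q + r = 16; constraint 4: r - t = 0; constraint 5: r - t = 0 — and the others hold by inspection.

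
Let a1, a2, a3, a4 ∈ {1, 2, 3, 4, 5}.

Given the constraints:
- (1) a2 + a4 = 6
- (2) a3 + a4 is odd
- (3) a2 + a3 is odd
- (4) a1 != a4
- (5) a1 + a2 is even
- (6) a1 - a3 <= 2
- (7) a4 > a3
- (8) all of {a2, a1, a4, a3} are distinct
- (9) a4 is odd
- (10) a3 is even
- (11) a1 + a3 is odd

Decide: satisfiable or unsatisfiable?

Setting (a1, a2, a3, a4) = (3, 1, 4, 5) satisfies everything: constraint 1: a2 + a4 = 6; constraint 6: a1 - a3 = -1, and the others follow.

Satisfiable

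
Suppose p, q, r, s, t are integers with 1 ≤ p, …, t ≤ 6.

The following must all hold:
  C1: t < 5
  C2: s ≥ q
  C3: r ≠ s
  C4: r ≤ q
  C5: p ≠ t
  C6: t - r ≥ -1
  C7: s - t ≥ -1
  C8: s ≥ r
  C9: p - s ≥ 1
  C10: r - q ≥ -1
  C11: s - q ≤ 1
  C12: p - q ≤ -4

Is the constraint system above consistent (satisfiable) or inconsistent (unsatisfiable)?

Unsatisfiable

Constraints 6, 7, 9, 10, and 12 give p − s ≥ 1, s − t ≥ -1, t − r ≥ -1, r − q ≥ -1, q − p ≥ 4.
Adding all 5 inequalities: the left sides telescope to 0, and the right sides sum to 1 + (-1) + (-1) + (-1) + 4 = 2. So 0 ≥ 2, which is false.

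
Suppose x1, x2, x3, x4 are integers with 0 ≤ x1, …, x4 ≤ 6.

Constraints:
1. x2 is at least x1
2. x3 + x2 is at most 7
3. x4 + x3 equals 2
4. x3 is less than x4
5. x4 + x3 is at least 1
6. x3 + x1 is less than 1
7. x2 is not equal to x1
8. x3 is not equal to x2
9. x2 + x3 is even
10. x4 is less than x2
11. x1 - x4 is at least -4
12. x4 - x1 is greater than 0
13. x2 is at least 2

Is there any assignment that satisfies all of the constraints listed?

Satisfiable

The assignment x1 = 0, x2 = 6, x3 = 0, x4 = 2 works:
  constraint 2 holds since x3 + x2 = 6.
  constraint 3 holds since x4 + x3 = 2.
The rest check out directly.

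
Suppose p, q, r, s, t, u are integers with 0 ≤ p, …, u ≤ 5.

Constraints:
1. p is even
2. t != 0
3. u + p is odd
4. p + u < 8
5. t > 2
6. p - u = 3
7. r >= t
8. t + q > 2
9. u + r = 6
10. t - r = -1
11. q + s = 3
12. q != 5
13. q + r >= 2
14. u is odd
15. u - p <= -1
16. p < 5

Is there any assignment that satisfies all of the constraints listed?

One satisfying assignment is p = 4, q = 0, r = 5, s = 3, t = 4, u = 1.
For the less obvious constraints — constraint 4: p + u = 5; constraint 6: p - u = 3; constraint 8: t + q = 4 — and the others hold by inspection.

Satisfiable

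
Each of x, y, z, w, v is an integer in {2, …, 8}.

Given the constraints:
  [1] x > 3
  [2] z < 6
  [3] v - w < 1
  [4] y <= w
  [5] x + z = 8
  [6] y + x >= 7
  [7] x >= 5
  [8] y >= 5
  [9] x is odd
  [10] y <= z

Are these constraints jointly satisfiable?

From constraint 7: x ≥ 5. From constraints 8 and 10: z ≥ y ≥ 5. Hence x + z ≥ 10. But constraint 5 requires x + z = 8, and 8 < 10. Contradiction.

Unsatisfiable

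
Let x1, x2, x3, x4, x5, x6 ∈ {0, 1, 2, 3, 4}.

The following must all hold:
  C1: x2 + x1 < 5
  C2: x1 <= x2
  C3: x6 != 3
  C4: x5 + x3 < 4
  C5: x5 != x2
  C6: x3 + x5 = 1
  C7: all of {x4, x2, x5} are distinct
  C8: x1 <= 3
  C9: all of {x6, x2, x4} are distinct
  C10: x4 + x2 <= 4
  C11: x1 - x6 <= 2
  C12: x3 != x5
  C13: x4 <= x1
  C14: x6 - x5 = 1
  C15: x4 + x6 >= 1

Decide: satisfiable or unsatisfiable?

Satisfiable

The assignment x1 = 1, x2 = 3, x3 = 0, x4 = 0, x5 = 1, x6 = 2 works:
  constraint 1 holds since x2 + x1 = 4.
  constraint 4 holds since x5 + x3 = 1.
The rest check out directly.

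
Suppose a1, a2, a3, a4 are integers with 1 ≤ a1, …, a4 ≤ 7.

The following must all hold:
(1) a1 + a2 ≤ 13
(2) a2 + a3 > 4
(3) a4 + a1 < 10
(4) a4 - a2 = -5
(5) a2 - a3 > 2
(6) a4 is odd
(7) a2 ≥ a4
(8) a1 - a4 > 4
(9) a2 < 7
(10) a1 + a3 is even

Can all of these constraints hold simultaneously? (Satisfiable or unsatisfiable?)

Setting (a1, a2, a3, a4) = (7, 6, 1, 1) satisfies everything: constraint 1: a1 + a2 = 13; constraint 2: a2 + a3 = 7; constraint 3: a4 + a1 = 8, and the others follow.

Satisfiable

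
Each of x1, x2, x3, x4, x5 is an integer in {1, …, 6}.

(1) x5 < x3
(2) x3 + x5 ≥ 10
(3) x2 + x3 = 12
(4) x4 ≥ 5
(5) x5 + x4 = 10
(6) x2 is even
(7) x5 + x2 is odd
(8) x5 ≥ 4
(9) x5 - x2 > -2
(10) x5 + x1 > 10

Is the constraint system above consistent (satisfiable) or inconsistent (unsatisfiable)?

The assignment x1 = 6, x2 = 6, x3 = 6, x4 = 5, x5 = 5 works:
  constraint 2 holds since x3 + x5 = 11.
  constraint 3 holds since x2 + x3 = 12.
The rest check out directly.

Satisfiable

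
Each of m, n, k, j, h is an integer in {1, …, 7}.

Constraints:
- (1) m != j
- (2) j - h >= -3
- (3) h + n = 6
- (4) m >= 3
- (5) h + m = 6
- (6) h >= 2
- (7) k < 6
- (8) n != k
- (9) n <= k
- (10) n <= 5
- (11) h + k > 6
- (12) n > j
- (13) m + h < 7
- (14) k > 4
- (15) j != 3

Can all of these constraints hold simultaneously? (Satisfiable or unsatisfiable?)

Setting (m, n, k, j, h) = (4, 4, 5, 1, 2) satisfies everything: constraint 2: j - h = -1; constraint 3: h + n = 6, and the others follow.

Satisfiable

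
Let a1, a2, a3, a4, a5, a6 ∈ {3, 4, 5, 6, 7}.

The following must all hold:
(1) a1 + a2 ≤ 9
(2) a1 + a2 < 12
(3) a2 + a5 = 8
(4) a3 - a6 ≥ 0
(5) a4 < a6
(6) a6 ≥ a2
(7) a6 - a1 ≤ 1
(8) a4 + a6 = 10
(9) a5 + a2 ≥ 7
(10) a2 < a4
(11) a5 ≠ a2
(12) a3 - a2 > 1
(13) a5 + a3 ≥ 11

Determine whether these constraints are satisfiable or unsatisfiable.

Satisfiable

Try a1 = 6, a2 = 3, a3 = 7, a4 = 4, a5 = 5, a6 = 6.
Check constraint 1: a1 + a2 = 9; constraint 2: a1 + a2 = 9. The remaining constraints are straightforward to verify.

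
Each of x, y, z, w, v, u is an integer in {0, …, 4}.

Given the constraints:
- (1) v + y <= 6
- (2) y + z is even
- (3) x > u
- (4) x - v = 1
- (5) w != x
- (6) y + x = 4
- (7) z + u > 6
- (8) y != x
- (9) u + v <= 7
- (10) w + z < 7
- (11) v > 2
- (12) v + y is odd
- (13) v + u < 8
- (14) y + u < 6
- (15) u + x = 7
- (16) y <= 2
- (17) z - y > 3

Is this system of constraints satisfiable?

Satisfiable

One satisfying assignment is x = 4, y = 0, z = 4, w = 0, v = 3, u = 3.
For the less obvious constraints — constraint 1: v + y = 3; constraint 4: x - v = 1; constraint 6: y + x = 4 — and the others hold by inspection.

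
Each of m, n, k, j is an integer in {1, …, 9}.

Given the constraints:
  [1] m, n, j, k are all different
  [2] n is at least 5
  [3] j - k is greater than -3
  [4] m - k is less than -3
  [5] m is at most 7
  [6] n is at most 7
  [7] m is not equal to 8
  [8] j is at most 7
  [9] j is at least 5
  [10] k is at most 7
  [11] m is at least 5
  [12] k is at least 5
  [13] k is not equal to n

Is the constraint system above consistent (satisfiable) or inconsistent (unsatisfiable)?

Constraints 2, 5, 6, 8, 9, 10, 11, and 12 confine each of m, n, j, k to the 3 values {5, …, 7}.
Constraint 1 requires all 4 of them to be distinct, but only 3 values are available — impossible by the pigeonhole principle.

Unsatisfiable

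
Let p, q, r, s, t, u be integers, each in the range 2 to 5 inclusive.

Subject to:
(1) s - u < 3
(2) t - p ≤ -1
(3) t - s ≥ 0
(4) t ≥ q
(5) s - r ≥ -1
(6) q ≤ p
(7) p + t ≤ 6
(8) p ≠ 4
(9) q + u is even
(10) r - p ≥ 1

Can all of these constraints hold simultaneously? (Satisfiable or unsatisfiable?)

Unsatisfiable

Constraints 2, 3, 5, and 10 give s − r ≥ -1, r − p ≥ 1, p − t ≥ 1, t − s ≥ 0.
Adding all 4 inequalities: the left sides telescope to 0, and the right sides sum to (-1) + 1 + 1 + 0 = 1. So 0 ≥ 1, which is false.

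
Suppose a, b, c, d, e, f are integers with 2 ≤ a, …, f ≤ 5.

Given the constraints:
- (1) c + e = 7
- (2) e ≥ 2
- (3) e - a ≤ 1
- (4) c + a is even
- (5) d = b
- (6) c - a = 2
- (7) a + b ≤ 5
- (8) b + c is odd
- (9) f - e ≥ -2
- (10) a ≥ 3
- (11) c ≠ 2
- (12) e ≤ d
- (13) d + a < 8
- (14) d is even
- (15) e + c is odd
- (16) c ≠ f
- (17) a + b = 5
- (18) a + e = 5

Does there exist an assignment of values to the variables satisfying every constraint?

Satisfiable

The assignment a = 3, b = 2, c = 5, d = 2, e = 2, f = 3 works:
  constraint 1 holds since c + e = 7.
  constraint 3 holds since e - a = -1.
The rest check out directly.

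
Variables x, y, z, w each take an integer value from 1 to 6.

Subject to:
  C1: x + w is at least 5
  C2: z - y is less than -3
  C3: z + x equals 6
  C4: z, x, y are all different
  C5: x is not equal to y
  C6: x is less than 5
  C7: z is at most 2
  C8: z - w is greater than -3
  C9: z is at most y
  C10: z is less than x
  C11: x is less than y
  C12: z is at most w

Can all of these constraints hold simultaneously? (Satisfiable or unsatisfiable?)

Satisfiable

One satisfying assignment is x = 4, y = 6, z = 2, w = 4.
For the less obvious constraints — constraint 1: x + w = 8; constraint 2: z - y = -4; constraint 3: z + x = 6 — and the others hold by inspection.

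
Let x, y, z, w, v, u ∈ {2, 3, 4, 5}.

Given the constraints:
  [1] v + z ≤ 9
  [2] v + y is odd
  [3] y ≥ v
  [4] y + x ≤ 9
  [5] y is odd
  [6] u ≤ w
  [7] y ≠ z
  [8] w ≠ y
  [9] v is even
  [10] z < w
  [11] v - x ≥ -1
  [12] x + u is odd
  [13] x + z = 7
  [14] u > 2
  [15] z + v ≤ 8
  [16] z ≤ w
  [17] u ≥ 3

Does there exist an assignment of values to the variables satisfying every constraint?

Satisfiable

Try x = 3, y = 3, z = 4, w = 5, v = 2, u = 4.
Check constraint 1: v + z = 6; constraint 4: y + x = 6. The remaining constraints are straightforward to verify.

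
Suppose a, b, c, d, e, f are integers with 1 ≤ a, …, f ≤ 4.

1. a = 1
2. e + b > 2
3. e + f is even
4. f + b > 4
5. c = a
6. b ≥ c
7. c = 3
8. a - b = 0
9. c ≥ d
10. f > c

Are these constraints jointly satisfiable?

Unsatisfiable

Constraint 7 fixes c = 3 and constraint 1 fixes a = 1, but constraint 5 requires c = a. Since 3 ≠ 1, contradiction.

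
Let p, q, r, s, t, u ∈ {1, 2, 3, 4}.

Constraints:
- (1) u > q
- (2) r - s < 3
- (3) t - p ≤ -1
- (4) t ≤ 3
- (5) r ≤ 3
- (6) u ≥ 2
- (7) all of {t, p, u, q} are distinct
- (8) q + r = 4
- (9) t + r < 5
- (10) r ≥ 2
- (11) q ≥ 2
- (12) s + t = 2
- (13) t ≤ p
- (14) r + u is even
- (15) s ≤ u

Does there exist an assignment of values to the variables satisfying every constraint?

Take p = 3, q = 2, r = 2, s = 1, t = 1, u = 4. Then constraint 2: r - s = 1; constraint 3: t - p = -2, and every other listed constraint is also met.

Satisfiable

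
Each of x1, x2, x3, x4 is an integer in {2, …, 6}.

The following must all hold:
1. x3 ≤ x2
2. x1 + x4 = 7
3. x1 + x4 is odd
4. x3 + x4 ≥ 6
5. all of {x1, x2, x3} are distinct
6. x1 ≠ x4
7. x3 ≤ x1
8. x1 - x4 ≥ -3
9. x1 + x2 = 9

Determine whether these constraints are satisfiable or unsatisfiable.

Satisfiable

One satisfying assignment is x1 = 3, x2 = 6, x3 = 2, x4 = 4.
For the less obvious constraints — constraint 2: x1 + x4 = 7; constraint 4: x3 + x4 = 6; constraint 8: x1 - x4 = -1 — and the others hold by inspection.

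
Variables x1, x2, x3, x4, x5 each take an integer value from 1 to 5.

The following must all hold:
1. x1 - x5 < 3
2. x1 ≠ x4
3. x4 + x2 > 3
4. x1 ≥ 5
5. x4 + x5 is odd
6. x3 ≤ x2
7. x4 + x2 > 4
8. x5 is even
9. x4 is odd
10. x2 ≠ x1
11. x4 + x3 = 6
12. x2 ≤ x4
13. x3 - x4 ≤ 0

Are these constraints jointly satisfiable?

Try x1 = 5, x2 = 3, x3 = 3, x4 = 3, x5 = 4.
Check constraint 1: x1 - x5 = 1; constraint 3: x4 + x2 = 6; constraint 7: x4 + x2 = 6. The remaining constraints are straightforward to verify.

Satisfiable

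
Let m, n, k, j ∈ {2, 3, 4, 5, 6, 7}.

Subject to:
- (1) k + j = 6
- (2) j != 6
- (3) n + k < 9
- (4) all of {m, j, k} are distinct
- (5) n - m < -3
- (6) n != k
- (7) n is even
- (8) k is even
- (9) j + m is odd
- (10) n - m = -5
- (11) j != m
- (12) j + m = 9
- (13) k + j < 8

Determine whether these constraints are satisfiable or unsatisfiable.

Setting (m, n, k, j) = (7, 2, 4, 2) satisfies everything: constraint 1: k + j = 6; constraint 3: n + k = 6; constraint 5: n - m = -5, and the others follow.

Satisfiable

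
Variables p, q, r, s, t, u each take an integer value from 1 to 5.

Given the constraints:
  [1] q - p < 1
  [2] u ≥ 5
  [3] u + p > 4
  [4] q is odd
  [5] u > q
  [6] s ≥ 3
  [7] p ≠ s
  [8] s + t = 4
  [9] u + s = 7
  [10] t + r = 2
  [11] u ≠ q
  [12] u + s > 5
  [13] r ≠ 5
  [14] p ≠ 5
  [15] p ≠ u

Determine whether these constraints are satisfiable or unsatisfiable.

From constraint 2: u ≥ 5. From constraint 6: s ≥ 3. Hence u + s ≥ 8. But constraint 9 requires u + s = 7, and 7 < 8. Contradiction.

Unsatisfiable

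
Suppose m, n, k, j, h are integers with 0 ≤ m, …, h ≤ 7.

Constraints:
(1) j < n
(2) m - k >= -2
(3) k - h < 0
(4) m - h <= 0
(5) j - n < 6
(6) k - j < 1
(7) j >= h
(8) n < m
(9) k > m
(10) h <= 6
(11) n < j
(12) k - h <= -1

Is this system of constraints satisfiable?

Unsatisfiable

Constraints 1, 7, 8, 9, and 12 give j < n, n < m, m < k, k < h, h ≤ j. Chaining: j < n < m < k < h ≤ j, which forces j < j — impossible.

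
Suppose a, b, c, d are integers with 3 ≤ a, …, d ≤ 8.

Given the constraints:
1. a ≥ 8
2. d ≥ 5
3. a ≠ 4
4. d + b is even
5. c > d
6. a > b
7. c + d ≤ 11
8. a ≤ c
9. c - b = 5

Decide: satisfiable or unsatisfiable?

Unsatisfiable

From constraints 1 and 8: c ≥ a ≥ 8. From constraint 2: d ≥ 5. Hence c + d ≥ 13. But constraint 7 requires c + d ≤ 11, and 11 < 13. Contradiction.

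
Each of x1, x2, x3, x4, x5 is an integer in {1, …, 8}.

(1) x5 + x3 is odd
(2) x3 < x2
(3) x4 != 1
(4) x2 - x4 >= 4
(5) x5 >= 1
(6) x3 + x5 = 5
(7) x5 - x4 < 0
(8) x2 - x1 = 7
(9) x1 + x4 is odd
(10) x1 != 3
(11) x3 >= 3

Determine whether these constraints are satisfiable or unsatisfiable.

Satisfiable

Setting (x1, x2, x3, x4, x5) = (1, 8, 4, 4, 1) satisfies everything: constraint 4: x2 - x4 = 4; constraint 6: x3 + x5 = 5; constraint 7: x5 - x4 = -3, and the others follow.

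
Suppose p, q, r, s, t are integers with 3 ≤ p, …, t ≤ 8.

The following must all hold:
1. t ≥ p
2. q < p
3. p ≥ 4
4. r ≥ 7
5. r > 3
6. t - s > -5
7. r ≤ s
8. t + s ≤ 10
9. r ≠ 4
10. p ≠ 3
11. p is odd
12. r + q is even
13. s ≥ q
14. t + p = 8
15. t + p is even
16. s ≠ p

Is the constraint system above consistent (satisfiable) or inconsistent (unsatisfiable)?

From constraints 1 and 3: t ≥ p ≥ 4. From constraints 4 and 7: s ≥ r ≥ 7. Hence t + s ≥ 11. But constraint 8 requires t + s ≤ 10, and 10 < 11. Contradiction.

Unsatisfiable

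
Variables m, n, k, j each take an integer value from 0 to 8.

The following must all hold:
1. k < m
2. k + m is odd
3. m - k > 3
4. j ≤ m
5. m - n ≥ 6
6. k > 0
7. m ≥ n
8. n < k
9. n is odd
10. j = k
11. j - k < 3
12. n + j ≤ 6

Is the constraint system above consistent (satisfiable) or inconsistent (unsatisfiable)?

Satisfiable

Take m = 7, n = 1, k = 2, j = 2. Then constraint 3: m - k = 5; constraint 5: m - n = 6; constraint 11: j - k = 0, and every other listed constraint is also met.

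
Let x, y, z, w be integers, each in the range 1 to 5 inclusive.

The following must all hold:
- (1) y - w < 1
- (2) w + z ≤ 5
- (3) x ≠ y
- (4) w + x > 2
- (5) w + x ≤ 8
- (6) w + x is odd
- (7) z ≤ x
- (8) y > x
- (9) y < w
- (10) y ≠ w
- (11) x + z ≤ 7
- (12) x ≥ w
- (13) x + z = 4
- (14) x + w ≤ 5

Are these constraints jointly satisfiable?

Constraints 8, 9, and 12 give x < y, y < w, w ≤ x. Chaining: x < y < w ≤ x, which forces x < x — impossible.

Unsatisfiable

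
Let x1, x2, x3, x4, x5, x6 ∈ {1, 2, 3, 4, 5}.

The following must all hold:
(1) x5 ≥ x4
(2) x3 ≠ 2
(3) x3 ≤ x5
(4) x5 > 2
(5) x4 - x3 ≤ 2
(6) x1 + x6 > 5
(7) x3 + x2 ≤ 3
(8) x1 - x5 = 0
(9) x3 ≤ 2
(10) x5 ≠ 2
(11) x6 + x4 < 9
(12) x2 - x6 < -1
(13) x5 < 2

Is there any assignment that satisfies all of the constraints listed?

Unsatisfiable

From constraint 4: x5 ≥ 3. From constraint 13: x5 ≤ 1. But 1 < 3, so no value of x5 works.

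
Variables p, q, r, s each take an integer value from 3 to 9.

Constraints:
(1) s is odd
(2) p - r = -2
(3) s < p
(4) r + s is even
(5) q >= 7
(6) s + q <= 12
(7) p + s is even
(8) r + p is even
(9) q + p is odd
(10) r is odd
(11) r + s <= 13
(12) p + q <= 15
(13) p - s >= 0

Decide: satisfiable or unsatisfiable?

Try p = 5, q = 8, r = 7, s = 3.
Check constraint 2: p - r = -2; constraint 6: s + q = 11; constraint 11: r + s = 10. The remaining constraints are straightforward to verify.

Satisfiable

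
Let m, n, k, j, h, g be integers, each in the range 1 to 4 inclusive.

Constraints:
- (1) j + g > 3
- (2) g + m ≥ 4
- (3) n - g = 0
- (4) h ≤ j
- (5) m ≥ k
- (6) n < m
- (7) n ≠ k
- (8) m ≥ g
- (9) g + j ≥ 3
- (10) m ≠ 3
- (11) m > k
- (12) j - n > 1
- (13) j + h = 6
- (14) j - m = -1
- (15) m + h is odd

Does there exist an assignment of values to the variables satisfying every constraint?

Try m = 4, n = 1, k = 3, j = 3, h = 3, g = 1.
Check constraint 1: j + g = 4; constraint 2: g + m = 5. The remaining constraints are straightforward to verify.

Satisfiable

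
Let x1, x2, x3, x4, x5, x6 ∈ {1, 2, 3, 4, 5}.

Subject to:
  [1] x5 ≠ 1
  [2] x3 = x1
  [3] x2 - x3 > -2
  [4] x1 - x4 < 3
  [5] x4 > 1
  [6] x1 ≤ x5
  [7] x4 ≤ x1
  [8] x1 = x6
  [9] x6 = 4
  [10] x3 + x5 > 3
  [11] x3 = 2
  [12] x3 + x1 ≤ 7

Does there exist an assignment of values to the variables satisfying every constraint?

Constraint 11 fixes x3 = 2 and constraint 9 fixes x6 = 4. Constraints 2 and 8 give x3 = x1 = x6, so x3 = x6. But 2 ≠ 4 — contradiction.

Unsatisfiable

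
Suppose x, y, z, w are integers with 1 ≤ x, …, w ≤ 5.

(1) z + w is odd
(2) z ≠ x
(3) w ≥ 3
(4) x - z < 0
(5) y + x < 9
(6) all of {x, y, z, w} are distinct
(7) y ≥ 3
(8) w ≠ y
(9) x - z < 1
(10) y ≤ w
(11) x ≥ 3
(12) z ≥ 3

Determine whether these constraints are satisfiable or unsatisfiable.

Constraints 3, 7, 11, and 12 confine each of x, y, z, w to the 3 values {3, …, 5} (the domain already gives each ≤ 5).
Constraint 6 requires all 4 of them to be distinct, but only 3 values are available — impossible by the pigeonhole principle.

Unsatisfiable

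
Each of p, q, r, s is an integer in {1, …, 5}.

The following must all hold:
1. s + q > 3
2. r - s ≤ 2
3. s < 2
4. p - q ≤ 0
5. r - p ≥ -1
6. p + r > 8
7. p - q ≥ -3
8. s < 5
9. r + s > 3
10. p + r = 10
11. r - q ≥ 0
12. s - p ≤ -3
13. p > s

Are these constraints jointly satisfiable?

Unsatisfiable

Constraints 2, 4, 11, and 12 give q − p ≥ 0, p − s ≥ 3, s − r ≥ -2, r − q ≥ 0.
Adding all 4 inequalities: the left sides telescope to 0, and the right sides sum to 0 + 3 + (-2) + 0 = 1. So 0 ≥ 1, which is false.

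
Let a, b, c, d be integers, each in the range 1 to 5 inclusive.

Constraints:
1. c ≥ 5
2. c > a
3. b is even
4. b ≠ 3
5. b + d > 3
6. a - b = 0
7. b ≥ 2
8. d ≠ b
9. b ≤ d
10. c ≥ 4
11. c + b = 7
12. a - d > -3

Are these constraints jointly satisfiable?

Setting (a, b, c, d) = (2, 2, 5, 4) satisfies everything: constraint 5: b + d = 6; constraint 6: a - b = 0; constraint 11: c + b = 7, and the others follow.

Satisfiable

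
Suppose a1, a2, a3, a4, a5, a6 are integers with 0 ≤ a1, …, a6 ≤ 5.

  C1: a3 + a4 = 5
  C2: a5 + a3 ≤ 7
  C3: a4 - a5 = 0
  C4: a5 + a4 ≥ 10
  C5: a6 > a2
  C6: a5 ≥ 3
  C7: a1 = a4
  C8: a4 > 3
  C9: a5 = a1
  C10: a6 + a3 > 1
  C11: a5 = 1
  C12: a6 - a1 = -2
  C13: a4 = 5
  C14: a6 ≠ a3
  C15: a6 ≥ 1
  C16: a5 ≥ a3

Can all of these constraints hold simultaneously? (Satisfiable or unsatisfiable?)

Constraint 11 fixes a5 = 1 and constraint 13 fixes a4 = 5. Constraints 7 and 9 give a5 = a1 = a4, so a5 = a4. But 1 ≠ 5 — contradiction.

Unsatisfiable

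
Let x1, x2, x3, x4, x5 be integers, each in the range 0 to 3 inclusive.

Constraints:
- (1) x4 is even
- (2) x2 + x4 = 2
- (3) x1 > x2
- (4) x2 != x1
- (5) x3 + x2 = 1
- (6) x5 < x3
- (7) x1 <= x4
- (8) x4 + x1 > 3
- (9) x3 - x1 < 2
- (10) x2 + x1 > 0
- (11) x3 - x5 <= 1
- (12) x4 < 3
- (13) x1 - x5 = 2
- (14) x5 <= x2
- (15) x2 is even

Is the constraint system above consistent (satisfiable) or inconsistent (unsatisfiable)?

Take x1 = 2, x2 = 0, x3 = 1, x4 = 2, x5 = 0. Then constraint 2: x2 + x4 = 2; constraint 5: x3 + x2 = 1; constraint 8: x4 + x1 = 4, and every other listed constraint is also met.

Satisfiable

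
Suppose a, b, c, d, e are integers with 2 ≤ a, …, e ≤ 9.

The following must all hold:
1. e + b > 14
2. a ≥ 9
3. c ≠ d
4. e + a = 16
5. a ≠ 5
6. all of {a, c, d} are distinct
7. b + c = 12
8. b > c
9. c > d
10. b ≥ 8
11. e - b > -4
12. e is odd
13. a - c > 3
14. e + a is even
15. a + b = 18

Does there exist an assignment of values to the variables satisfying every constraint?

Take a = 9, b = 9, c = 3, d = 2, e = 7. Then constraint 1: e + b = 16; constraint 4: e + a = 16, and every other listed constraint is also met.

Satisfiable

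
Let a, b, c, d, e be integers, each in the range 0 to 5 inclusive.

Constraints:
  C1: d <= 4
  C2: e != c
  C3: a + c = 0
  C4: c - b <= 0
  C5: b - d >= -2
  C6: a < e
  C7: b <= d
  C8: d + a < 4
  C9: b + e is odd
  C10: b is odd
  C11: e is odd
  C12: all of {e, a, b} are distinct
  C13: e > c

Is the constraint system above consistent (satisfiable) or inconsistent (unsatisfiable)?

Unsatisfiable

Constraint 10 makes b odd and constraint 11 makes e odd, so b + e must be even. Constraint 9 says b + e is odd — contradiction.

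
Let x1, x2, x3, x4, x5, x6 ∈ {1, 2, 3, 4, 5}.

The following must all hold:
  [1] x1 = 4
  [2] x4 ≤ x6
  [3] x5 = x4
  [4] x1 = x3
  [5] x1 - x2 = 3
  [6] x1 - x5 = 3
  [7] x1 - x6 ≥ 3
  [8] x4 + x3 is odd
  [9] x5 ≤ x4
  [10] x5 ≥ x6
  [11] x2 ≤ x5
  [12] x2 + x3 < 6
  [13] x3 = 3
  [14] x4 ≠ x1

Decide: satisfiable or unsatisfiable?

Constraint 1 fixes x1 = 4 and constraint 13 fixes x3 = 3, but constraint 4 requires x1 = x3. Since 4 ≠ 3, contradiction.

Unsatisfiable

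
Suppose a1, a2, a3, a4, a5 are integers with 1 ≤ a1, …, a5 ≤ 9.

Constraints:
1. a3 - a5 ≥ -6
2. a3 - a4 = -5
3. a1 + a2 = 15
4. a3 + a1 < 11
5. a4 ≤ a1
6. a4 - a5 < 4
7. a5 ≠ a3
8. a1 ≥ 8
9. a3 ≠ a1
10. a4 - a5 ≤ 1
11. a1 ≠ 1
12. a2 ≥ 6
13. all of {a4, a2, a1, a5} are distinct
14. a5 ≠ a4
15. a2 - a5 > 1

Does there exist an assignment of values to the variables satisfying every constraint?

One satisfying assignment is a1 = 8, a2 = 7, a3 = 1, a4 = 6, a5 = 5.
For the less obvious constraints — constraint 1: a3 - a5 = -4; constraint 2: a3 - a4 = -5; constraint 3: a1 + a2 = 15 — and the others hold by inspection.

Satisfiable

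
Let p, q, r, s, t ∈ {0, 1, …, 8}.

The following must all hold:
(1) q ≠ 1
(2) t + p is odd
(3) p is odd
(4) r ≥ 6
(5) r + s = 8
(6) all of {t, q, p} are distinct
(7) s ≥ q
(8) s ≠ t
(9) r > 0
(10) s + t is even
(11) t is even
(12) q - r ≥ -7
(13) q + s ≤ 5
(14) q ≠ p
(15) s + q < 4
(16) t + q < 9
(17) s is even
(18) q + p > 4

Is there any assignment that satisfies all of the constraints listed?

One satisfying assignment is p = 5, q = 0, r = 6, s = 2, t = 8.
For the less obvious constraints — constraint 5: r + s = 8; constraint 12: q - r = -6 — and the others hold by inspection.

Satisfiable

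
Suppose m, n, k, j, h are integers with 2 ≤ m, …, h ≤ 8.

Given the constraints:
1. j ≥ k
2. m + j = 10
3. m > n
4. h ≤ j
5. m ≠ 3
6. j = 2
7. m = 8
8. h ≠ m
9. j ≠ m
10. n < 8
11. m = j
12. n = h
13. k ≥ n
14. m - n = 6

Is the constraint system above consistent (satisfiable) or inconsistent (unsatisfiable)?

Unsatisfiable

Constraint 7 fixes m = 8 and constraint 6 fixes j = 2, but constraint 11 requires m = j. Since 8 ≠ 2, contradiction.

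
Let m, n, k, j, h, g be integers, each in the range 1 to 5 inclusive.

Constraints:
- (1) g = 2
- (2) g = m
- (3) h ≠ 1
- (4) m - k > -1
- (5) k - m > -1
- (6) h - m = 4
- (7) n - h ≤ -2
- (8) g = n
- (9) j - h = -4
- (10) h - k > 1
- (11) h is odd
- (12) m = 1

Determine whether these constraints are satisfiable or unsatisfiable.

Constraint 1 fixes g = 2 and constraint 12 fixes m = 1, but constraint 2 requires g = m. Since 2 ≠ 1, contradiction.

Unsatisfiable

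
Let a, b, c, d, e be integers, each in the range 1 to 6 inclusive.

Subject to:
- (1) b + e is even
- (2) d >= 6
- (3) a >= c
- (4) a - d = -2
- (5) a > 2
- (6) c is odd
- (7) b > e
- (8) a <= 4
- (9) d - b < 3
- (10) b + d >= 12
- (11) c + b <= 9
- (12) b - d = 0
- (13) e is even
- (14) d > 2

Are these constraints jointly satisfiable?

Satisfiable

The assignment a = 4, b = 6, c = 3, d = 6, e = 2 works:
  constraint 4 holds since a - d = -2.
  constraint 9 holds since d - b = 0.
  constraint 10 holds since b + d = 12.
The rest check out directly.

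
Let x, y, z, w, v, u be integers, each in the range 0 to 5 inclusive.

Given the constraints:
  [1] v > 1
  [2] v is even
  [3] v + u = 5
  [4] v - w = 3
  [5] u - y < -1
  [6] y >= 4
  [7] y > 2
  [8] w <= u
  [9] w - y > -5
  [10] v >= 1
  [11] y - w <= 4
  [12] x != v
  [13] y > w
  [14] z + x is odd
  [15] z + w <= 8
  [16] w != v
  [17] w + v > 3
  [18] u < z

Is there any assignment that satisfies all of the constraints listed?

Try x = 2, y = 5, z = 5, w = 1, v = 4, u = 1.
Check constraint 3: v + u = 5; constraint 4: v - w = 3. The remaining constraints are straightforward to verify.

Satisfiable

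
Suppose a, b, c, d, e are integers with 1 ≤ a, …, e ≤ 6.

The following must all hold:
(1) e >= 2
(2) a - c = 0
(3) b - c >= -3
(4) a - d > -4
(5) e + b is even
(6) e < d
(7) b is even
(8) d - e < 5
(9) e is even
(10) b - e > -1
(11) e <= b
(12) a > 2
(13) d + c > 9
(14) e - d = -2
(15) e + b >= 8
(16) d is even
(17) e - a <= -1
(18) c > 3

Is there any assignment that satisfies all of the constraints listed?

Satisfiable

Try a = 5, b = 4, c = 5, d = 6, e = 4.
Check constraint 2: a - c = 0; constraint 3: b - c = -1; constraint 4: a - d = -1. The remaining constraints are straightforward to verify.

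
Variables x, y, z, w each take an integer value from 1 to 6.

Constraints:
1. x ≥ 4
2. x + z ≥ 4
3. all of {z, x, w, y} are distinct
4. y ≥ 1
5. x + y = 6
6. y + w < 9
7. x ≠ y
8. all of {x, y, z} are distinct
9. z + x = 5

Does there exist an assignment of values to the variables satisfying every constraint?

Try x = 4, y = 2, z = 1, w = 6.
Check constraint 2: x + z = 5; constraint 5: x + y = 6; constraint 6: y + w = 8. The remaining constraints are straightforward to verify.

Satisfiable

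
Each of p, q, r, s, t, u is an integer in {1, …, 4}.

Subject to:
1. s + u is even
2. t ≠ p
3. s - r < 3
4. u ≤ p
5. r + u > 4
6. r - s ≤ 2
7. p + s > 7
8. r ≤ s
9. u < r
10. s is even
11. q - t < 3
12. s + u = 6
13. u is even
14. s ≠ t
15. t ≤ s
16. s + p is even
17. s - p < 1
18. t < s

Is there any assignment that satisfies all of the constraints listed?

Take p = 4, q = 3, r = 3, s = 4, t = 1, u = 2. Then constraint 3: s - r = 1; constraint 5: r + u = 5; constraint 6: r - s = -1, and every other listed constraint is also met.

Satisfiable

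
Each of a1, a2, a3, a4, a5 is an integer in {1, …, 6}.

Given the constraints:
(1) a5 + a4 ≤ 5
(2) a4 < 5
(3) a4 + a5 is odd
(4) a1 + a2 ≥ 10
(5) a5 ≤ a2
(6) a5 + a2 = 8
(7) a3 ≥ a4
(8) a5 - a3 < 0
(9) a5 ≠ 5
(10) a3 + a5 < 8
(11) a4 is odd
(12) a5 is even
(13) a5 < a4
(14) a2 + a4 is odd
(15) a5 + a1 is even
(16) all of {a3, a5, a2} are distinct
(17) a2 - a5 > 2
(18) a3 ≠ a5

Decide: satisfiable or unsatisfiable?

The assignment a1 = 4, a2 = 6, a3 = 3, a4 = 3, a5 = 2 works:
  constraint 1 holds since a5 + a4 = 5.
  constraint 4 holds since a1 + a2 = 10.
  constraint 6 holds since a5 + a2 = 8.
The rest check out directly.

Satisfiable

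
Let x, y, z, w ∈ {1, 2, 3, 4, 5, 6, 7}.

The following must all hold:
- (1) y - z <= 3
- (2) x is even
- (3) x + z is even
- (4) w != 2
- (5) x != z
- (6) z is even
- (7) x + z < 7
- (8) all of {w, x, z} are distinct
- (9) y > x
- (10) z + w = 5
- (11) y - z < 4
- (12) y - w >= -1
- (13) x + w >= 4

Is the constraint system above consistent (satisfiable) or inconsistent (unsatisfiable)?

The assignment x = 4, y = 5, z = 2, w = 3 works:
  constraint 1 holds since y - z = 3.
  constraint 7 holds since x + z = 6.
  constraint 10 holds since z + w = 5.
The rest check out directly.

Satisfiable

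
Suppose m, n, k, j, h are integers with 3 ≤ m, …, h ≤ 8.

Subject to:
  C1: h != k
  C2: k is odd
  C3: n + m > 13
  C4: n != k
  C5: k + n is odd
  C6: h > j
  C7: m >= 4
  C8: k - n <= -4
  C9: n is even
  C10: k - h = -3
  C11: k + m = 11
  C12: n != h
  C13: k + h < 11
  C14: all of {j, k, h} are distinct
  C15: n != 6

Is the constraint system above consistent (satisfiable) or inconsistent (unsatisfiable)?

Satisfiable

Try m = 8, n = 8, k = 3, j = 5, h = 6.
Check constraint 3: n + m = 16; constraint 8: k - n = -5; constraint 10: k - h = -3. The remaining constraints are straightforward to verify.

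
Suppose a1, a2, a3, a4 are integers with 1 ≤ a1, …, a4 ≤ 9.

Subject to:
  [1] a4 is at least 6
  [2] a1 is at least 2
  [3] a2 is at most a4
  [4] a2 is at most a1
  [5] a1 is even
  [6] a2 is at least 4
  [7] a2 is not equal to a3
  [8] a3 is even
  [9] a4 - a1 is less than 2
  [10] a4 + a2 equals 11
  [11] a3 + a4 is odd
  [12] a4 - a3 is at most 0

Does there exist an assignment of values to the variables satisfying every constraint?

Satisfiable

The assignment a1 = 8, a2 = 4, a3 = 8, a4 = 7 works:
  constraint 9 holds since a4 - a1 = -1.
  constraint 10 holds since a4 + a2 = 11.
The rest check out directly.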